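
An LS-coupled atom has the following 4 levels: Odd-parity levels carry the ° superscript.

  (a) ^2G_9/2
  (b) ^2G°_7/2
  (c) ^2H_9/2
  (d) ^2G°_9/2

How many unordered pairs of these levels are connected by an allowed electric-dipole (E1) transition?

(a)–(b): allowed.
(a)–(c): forbidden (parity).
(a)–(d): allowed.
(b)–(c): allowed.
(b)–(d): forbidden (parity).
(c)–(d): allowed.
Allowed pairs: 4 of 6.

4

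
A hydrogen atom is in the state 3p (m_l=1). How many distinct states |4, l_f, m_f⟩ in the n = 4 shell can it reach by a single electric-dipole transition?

4

E1 requires Δl = ±1, so l_f ∈ {0, 2}; with 0 ≤ l_f ≤ n_f−1 = 3, the allowed l_f values are {0, 2}.
For l_f = 0: m_f ∈ {m_i−1, m_i, m_i+1} ∩ [−0, 0] = {0} → 1 state.
For l_f = 2: m_f ∈ {m_i−1, m_i, m_i+1} ∩ [−2, 2] = {0, 1, 2} → 3 states.
Total: 4.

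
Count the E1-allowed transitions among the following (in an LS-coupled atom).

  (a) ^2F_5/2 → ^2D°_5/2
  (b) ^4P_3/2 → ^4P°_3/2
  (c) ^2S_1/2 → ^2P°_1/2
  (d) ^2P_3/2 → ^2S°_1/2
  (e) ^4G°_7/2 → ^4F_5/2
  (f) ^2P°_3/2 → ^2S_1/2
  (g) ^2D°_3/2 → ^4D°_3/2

6

(a) allowed
(b) allowed
(c) allowed
(d) allowed
(e) allowed
(f) allowed
(g) forbidden (parity, ΔS fail)
Total allowed: 6 of 7.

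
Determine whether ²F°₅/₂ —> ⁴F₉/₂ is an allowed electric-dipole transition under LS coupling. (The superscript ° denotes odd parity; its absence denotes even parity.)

forbidden

Parity must change: odd → even — passes.
ΔS = 0: S: 1/2 → 3/2 — fails.
ΔL = 0, ±1 (not L=0↔0): L: 3 → 3, ΔL = +0 — passes.
ΔJ = 0, ±1 (not J=0↔0): J: 5/2 → 9/2, ΔJ = +2 — fails.
Rule(s) violated: ΔS, ΔJ.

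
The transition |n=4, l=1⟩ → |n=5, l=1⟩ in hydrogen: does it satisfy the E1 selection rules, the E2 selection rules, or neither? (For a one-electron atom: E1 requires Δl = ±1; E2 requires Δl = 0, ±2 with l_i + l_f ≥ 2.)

Δl = 1 − 1 = +0; l_i + l_f = 2.
E1 (Δl = ±1): not satisfied.
E2 (Δl = 0,±2, l_i+l_f ≥ 2): satisfied.

E2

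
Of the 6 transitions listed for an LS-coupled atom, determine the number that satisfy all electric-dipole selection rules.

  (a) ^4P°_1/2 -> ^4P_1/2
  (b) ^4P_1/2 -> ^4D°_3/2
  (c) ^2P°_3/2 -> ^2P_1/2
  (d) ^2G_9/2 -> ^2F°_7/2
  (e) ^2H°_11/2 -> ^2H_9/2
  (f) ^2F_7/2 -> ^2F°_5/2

(a) allowed
(b) allowed
(c) allowed
(d) allowed
(e) allowed
(f) allowed
Total allowed: 6 of 6.

6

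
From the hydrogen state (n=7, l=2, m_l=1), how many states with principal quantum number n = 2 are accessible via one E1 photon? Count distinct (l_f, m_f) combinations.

E1 requires Δl = ±1, so l_f ∈ {1, 3}; with 0 ≤ l_f ≤ n_f−1 = 1, the allowed l_f values are {1}.
For l_f = 1: m_f ∈ {m_i−1, m_i, m_i+1} ∩ [−1, 1] = {0, 1} → 2 states.
Total: 2.

2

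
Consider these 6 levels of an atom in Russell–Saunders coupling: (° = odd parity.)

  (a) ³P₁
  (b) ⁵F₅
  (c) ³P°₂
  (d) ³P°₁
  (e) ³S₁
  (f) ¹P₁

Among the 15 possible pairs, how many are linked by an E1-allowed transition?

(a)–(b): forbidden (parity, ΔS, ΔL, ΔJ).
(a)–(c): allowed.
(a)–(d): allowed.
(a)–(e): forbidden (parity).
(a)–(f): forbidden (parity, ΔS).
(b)–(c): forbidden (ΔS, ΔL, ΔJ).
(b)–(d): forbidden (ΔS, ΔL, ΔJ).
(b)–(e): forbidden (parity, ΔS, ΔL, ΔJ).
(b)–(f): forbidden (parity, ΔS, ΔL, ΔJ).
(c)–(d): forbidden (parity).
(c)–(e): allowed.
(c)–(f): forbidden (ΔS).
(d)–(e): allowed.
(d)–(f): forbidden (ΔS).
(e)–(f): forbidden (parity, ΔS).
Allowed pairs: 4 of 15.

4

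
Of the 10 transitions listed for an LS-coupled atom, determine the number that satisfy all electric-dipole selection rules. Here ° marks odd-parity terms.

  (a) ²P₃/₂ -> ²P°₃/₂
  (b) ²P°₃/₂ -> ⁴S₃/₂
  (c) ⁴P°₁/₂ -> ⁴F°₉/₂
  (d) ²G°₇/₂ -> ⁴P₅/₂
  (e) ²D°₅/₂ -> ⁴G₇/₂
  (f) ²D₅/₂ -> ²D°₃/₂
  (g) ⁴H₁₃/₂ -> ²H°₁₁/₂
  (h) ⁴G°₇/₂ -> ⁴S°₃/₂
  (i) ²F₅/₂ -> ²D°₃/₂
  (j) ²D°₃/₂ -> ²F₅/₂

4

(a) allowed
(b) forbidden (ΔS fails)
(c) forbidden (parity, ΔL, ΔJ fail)
(d) forbidden (ΔS, ΔL fail)
(e) forbidden (ΔS, ΔL fail)
(f) allowed
(g) forbidden (ΔS fails)
(h) forbidden (parity, ΔL, ΔJ fail)
(i) allowed
(j) allowed
Total allowed: 4 of 10.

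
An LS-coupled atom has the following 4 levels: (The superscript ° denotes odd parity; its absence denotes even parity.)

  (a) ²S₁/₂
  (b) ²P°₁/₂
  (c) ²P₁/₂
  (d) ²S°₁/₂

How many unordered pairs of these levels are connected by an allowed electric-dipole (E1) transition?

(a)–(b): allowed.
(a)–(c): forbidden (parity).
(a)–(d): forbidden (ΔL).
(b)–(c): allowed.
(b)–(d): forbidden (parity).
(c)–(d): allowed.
Allowed pairs: 3 of 6.

3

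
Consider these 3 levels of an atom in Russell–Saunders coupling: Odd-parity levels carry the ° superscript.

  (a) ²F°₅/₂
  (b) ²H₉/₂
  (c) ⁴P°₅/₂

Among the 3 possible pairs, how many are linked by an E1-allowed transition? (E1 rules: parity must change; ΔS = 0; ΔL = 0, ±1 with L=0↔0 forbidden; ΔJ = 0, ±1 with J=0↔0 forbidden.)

(a)–(b): forbidden (ΔL, ΔJ).
(a)–(c): forbidden (parity, ΔS, ΔL).
(b)–(c): forbidden (ΔS, ΔL, ΔJ).
Allowed pairs: 0 of 3.

0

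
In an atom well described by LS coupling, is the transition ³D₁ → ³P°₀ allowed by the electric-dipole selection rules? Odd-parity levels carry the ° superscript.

ΔS = 0: S: 1 → 1 — satisfied.
ΔL = 0, ±1 (not L=0↔0): L: 2 → 1, ΔL = -1 — satisfied.
Parity must change: even → odd — satisfied.
ΔJ = 0, ±1 (not J=0↔0): J: 1 → 0, ΔJ = -1 — satisfied.
All four E1 rules are satisfied.

allowed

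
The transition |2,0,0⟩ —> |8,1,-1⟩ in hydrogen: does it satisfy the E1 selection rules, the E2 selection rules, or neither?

E1

Δl = 1 − 0 = +1; l_i + l_f = 1.
Δm_l = -1.
E1 (Δl = ±1, |Δm_l| ≤ 1): satisfied.
E2 (Δl = 0,±2, l_i+l_f ≥ 2, |Δm_l| ≤ 2): not satisfied.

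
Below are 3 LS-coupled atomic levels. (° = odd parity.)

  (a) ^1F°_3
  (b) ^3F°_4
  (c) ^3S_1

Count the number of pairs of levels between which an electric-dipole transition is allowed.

(a)–(b): forbidden (parity, ΔS).
(a)–(c): forbidden (ΔS, ΔL, ΔJ).
(b)–(c): forbidden (ΔL, ΔJ).
Allowed pairs: 0 of 3.

0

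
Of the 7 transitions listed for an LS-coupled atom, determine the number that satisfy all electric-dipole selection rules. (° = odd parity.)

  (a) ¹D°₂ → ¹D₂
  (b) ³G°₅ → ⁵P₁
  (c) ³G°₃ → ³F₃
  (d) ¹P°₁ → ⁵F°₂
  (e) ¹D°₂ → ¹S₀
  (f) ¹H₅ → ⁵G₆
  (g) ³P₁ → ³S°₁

3

(a) allowed
(b) forbidden (ΔS, ΔL, ΔJ fail)
(c) allowed
(d) forbidden (parity, ΔS, ΔL fail)
(e) forbidden (ΔL, ΔJ fail)
(f) forbidden (parity, ΔS fail)
(g) allowed
Total allowed: 3 of 7.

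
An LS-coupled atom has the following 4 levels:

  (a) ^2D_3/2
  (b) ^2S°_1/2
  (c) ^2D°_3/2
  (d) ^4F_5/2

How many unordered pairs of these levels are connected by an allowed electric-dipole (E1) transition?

1

(a)–(b): forbidden (ΔL).
(a)–(c): allowed.
(a)–(d): forbidden (parity, ΔS).
(b)–(c): forbidden (parity, ΔL).
(b)–(d): forbidden (ΔS, ΔL, ΔJ).
(c)–(d): forbidden (ΔS).
Allowed pairs: 1 of 6.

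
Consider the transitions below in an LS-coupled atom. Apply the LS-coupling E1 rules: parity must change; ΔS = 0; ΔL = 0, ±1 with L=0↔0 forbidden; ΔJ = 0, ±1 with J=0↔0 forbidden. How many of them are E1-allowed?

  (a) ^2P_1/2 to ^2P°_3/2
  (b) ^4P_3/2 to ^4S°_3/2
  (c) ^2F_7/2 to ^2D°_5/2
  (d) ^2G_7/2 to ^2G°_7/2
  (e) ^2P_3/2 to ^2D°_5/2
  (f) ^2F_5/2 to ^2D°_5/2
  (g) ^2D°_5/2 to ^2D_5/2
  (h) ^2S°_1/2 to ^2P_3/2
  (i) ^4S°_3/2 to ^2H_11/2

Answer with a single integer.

8

(a) allowed
(b) allowed
(c) allowed
(d) allowed
(e) allowed
(f) allowed
(g) allowed
(h) allowed
(i) forbidden (ΔS, ΔL, ΔJ fail)
Total allowed: 8 of 9.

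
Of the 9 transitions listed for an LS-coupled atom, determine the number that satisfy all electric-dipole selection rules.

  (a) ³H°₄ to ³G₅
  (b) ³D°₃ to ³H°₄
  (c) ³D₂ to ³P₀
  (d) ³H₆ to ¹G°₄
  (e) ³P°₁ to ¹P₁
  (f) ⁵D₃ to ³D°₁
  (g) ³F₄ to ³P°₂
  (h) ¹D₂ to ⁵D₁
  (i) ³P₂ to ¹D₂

(a) allowed
(b) forbidden (parity, ΔL fail)
(c) forbidden (parity, ΔJ fail)
(d) forbidden (ΔS, ΔJ fail)
(e) forbidden (ΔS fails)
(f) forbidden (ΔS, ΔJ fail)
(g) forbidden (ΔL, ΔJ fail)
(h) forbidden (parity, ΔS fail)
(i) forbidden (parity, ΔS fail)
Total allowed: 1 of 9.

1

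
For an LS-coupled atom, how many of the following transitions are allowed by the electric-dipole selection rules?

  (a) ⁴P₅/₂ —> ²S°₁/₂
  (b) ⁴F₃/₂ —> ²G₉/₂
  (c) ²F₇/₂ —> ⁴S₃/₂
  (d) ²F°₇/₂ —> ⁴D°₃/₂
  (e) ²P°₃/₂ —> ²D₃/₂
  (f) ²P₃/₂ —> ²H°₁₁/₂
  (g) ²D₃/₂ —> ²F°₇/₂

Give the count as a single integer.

1

(a) forbidden (ΔS, ΔJ fail)
(b) forbidden (parity, ΔS, ΔJ fail)
(c) forbidden (parity, ΔS, ΔL, ΔJ fail)
(d) forbidden (parity, ΔS, ΔJ fail)
(e) allowed
(f) forbidden (ΔL, ΔJ fail)
(g) forbidden (ΔJ fails)
Total allowed: 1 of 7.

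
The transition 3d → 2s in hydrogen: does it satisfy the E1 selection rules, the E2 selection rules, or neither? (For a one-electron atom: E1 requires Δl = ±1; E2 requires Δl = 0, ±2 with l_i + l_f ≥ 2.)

Δl = 0 − 2 = -2; l_i + l_f = 2.
E1 (Δl = ±1): not satisfied.
E2 (Δl = 0,±2, l_i+l_f ≥ 2): satisfied.

E2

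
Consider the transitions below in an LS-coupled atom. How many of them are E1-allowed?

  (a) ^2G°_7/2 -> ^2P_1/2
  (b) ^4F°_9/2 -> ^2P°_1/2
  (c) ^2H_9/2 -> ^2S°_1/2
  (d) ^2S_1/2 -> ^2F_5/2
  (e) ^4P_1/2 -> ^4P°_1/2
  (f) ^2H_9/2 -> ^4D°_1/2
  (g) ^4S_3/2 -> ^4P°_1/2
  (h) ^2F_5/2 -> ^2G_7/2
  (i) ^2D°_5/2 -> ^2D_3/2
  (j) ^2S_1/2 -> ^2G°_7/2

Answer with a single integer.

(a) forbidden (ΔL, ΔJ fail)
(b) forbidden (parity, ΔS, ΔL, ΔJ fail)
(c) forbidden (ΔL, ΔJ fail)
(d) forbidden (parity, ΔL, ΔJ fail)
(e) allowed
(f) forbidden (ΔS, ΔL, ΔJ fail)
(g) allowed
(h) forbidden (parity fails)
(i) allowed
(j) forbidden (ΔL, ΔJ fail)
Total allowed: 3 of 10.

3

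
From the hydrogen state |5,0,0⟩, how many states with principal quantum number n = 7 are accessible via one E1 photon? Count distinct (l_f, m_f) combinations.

E1 requires Δl = ±1, so l_f ∈ {-1, 1}; with 0 ≤ l_f ≤ n_f−1 = 6, the allowed l_f values are {1}.
For l_f = 1: m_f ∈ {m_i−1, m_i, m_i+1} ∩ [−1, 1] = {-1, 0, 1} → 3 states.
Total: 3.

3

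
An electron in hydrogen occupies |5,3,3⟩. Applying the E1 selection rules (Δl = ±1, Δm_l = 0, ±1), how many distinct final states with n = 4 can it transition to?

E1 requires Δl = ±1, so l_f ∈ {2, 4}; with 0 ≤ l_f ≤ n_f−1 = 3, the allowed l_f values are {2}.
For l_f = 2: m_f ∈ {m_i−1, m_i, m_i+1} ∩ [−2, 2] = {2} → 1 state.
Total: 1.

1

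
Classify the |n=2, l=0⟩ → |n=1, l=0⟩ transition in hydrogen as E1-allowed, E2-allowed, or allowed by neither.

Δl = 0 − 0 = +0; l_i + l_f = 0.
E1 (Δl = ±1): not satisfied.
E2 (Δl = 0,±2, l_i+l_f ≥ 2): not satisfied.

neither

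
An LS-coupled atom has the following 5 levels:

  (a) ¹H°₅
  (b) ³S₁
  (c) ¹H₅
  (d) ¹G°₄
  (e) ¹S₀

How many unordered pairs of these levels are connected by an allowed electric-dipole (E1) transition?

(a)–(b): forbidden (ΔS, ΔL, ΔJ).
(a)–(c): allowed.
(a)–(d): forbidden (parity).
(a)–(e): forbidden (ΔL, ΔJ).
(b)–(c): forbidden (parity, ΔS, ΔL, ΔJ).
(b)–(d): forbidden (ΔS, ΔL, ΔJ).
(b)–(e): forbidden (parity, ΔS, ΔL).
(c)–(d): allowed.
(c)–(e): forbidden (parity, ΔL, ΔJ).
(d)–(e): forbidden (ΔL, ΔJ).
Allowed pairs: 2 of 10.

2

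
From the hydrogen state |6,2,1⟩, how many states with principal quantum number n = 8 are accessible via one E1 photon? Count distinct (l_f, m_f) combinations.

E1 requires Δl = ±1, so l_f ∈ {1, 3}; with 0 ≤ l_f ≤ n_f−1 = 7, the allowed l_f values are {1, 3}.
For l_f = 1: m_f ∈ {m_i−1, m_i, m_i+1} ∩ [−1, 1] = {0, 1} → 2 states.
For l_f = 3: m_f ∈ {m_i−1, m_i, m_i+1} ∩ [−3, 3] = {0, 1, 2} → 3 states.
Total: 5.

5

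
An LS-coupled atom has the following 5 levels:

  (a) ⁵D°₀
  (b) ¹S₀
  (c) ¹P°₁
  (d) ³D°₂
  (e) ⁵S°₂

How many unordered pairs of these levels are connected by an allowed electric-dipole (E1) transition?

1

(a)–(b): forbidden (ΔS, ΔL, ΔJ).
(a)–(c): forbidden (parity, ΔS).
(a)–(d): forbidden (parity, ΔS, ΔJ).
(a)–(e): forbidden (parity, ΔL, ΔJ).
(b)–(c): allowed.
(b)–(d): forbidden (ΔS, ΔL, ΔJ).
(b)–(e): forbidden (ΔS, ΔL, ΔJ).
(c)–(d): forbidden (parity, ΔS).
(c)–(e): forbidden (parity, ΔS).
(d)–(e): forbidden (parity, ΔS, ΔL).
Allowed pairs: 1 of 10.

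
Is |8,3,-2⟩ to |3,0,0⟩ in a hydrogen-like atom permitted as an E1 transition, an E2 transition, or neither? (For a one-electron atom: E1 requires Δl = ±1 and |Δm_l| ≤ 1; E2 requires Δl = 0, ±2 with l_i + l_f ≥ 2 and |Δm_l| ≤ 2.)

neither

Δl = 0 − 3 = -3; l_i + l_f = 3.
Δm_l = +2.
E1 (Δl = ±1, |Δm_l| ≤ 1): not satisfied.
E2 (Δl = 0,±2, l_i+l_f ≥ 2, |Δm_l| ≤ 2): not satisfied.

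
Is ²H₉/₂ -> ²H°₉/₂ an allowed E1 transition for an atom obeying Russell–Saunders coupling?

Reading off the term symbols: S 1/2→1/2, L 5→5, J 9/2→9/2, parity even→odd.
Parity must change: even → odd — satisfied.
ΔS = 0: S: 1/2 → 1/2 — satisfied.
ΔL = 0, ±1 (not L=0↔0): L: 5 → 5, ΔL = +0 — satisfied.
ΔJ = 0, ±1 (not J=0↔0): J: 9/2 → 9/2, ΔJ = +0 — satisfied.
All four E1 rules are satisfied.

allowed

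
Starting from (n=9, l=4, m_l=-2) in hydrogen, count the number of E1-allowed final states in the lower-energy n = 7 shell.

6

E1 requires Δl = ±1, so l_f ∈ {3, 5}; with 0 ≤ l_f ≤ n_f−1 = 6, the allowed l_f values are {3, 5}.
For l_f = 3: m_f ∈ {m_i−1, m_i, m_i+1} ∩ [−3, 3] = {-3, -2, -1} → 3 states.
For l_f = 5: m_f ∈ {m_i−1, m_i, m_i+1} ∩ [−5, 5] = {-3, -2, -1} → 3 states.
Total: 6.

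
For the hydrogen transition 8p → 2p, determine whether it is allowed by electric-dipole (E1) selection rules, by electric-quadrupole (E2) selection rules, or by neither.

E2

Δl = 1 − 1 = +0; l_i + l_f = 2.
E1 (Δl = ±1): not satisfied.
E2 (Δl = 0,±2, l_i+l_f ≥ 2): satisfied.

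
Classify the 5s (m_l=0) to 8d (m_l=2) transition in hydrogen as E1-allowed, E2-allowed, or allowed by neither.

Δl = 2 − 0 = +2; l_i + l_f = 2.
Δm_l = +2.
E1 (Δl = ±1, |Δm_l| ≤ 1): not satisfied.
E2 (Δl = 0,±2, l_i+l_f ≥ 2, |Δm_l| ≤ 2): satisfied.

E2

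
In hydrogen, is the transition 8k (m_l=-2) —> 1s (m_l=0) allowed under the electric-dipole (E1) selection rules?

forbidden

Δl = 0 − 7 = -7; the E1 rule Δl = ±1 is fails.
m_l: -2 → 0 (Δm_l = +2). |Δm_l| ≤ 1 fails.
The transition is electric-dipole forbidden.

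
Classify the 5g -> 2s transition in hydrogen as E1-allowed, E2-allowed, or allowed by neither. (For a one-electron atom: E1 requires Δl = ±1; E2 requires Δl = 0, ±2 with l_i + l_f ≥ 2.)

Δl = 0 − 4 = -4; l_i + l_f = 4.
E1 (Δl = ±1): not satisfied.
E2 (Δl = 0,±2, l_i+l_f ≥ 2): not satisfied.

neither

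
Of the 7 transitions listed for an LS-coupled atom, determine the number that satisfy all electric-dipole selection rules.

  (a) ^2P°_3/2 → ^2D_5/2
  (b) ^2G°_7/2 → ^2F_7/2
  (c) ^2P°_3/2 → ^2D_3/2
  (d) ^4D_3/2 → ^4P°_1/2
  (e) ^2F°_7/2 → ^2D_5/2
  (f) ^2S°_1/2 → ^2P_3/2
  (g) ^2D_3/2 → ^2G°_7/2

(a) allowed
(b) allowed
(c) allowed
(d) allowed
(e) allowed
(f) allowed
(g) forbidden (ΔL, ΔJ fail)
Total allowed: 6 of 7.

6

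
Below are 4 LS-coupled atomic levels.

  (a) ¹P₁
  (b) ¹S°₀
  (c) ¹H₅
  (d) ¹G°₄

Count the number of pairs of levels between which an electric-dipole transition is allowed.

(a)–(b): allowed.
(a)–(c): forbidden (parity, ΔL, ΔJ).
(a)–(d): forbidden (ΔL, ΔJ).
(b)–(c): forbidden (ΔL, ΔJ).
(b)–(d): forbidden (parity, ΔL, ΔJ).
(c)–(d): allowed.
Allowed pairs: 2 of 6.

2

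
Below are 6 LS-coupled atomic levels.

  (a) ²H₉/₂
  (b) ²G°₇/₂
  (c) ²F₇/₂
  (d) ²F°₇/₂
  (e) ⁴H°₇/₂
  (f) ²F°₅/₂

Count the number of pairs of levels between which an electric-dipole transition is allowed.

4

(a)–(b): allowed.
(a)–(c): forbidden (parity, ΔL).
(a)–(d): forbidden (ΔL).
(a)–(e): forbidden (ΔS).
(a)–(f): forbidden (ΔL, ΔJ).
(b)–(c): allowed.
(b)–(d): forbidden (parity).
(b)–(e): forbidden (parity, ΔS).
(b)–(f): forbidden (parity).
(c)–(d): allowed.
(c)–(e): forbidden (ΔS, ΔL).
(c)–(f): allowed.
(d)–(e): forbidden (parity, ΔS, ΔL).
(d)–(f): forbidden (parity).
(e)–(f): forbidden (parity, ΔS, ΔL).
Allowed pairs: 4 of 15.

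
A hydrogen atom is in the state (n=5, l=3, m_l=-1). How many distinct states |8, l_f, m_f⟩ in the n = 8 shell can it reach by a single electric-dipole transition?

6

E1 requires Δl = ±1, so l_f ∈ {2, 4}; with 0 ≤ l_f ≤ n_f−1 = 7, the allowed l_f values are {2, 4}.
For l_f = 2: m_f ∈ {m_i−1, m_i, m_i+1} ∩ [−2, 2] = {-2, -1, 0} → 3 states.
For l_f = 4: m_f ∈ {m_i−1, m_i, m_i+1} ∩ [−4, 4] = {-2, -1, 0} → 3 states.
Total: 6.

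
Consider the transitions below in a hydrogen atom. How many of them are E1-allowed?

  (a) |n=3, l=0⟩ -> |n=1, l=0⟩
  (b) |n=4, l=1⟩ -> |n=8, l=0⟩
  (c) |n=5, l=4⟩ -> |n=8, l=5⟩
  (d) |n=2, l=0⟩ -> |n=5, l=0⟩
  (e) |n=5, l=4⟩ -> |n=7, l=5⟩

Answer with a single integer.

(a) forbidden — Δl = +0 (E1 requires Δl = ±1)
(b) allowed
(c) allowed
(d) forbidden — Δl = +0 (E1 requires Δl = ±1)
(e) allowed
Total allowed: 3 of 5.

3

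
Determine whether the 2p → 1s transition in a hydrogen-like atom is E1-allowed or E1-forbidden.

Initial l = 1, final l = 0, so Δl = -1. E1 requires Δl = ±1: passes.
All E1 selection rules are satisfied.

allowed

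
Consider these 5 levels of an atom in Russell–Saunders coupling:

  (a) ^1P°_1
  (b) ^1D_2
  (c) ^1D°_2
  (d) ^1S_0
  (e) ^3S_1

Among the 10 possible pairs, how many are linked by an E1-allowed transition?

(a)–(b): allowed.
(a)–(c): forbidden (parity).
(a)–(d): allowed.
(a)–(e): forbidden (ΔS).
(b)–(c): allowed.
(b)–(d): forbidden (parity, ΔL, ΔJ).
(b)–(e): forbidden (parity, ΔS, ΔL).
(c)–(d): forbidden (ΔL, ΔJ).
(c)–(e): forbidden (ΔS, ΔL).
(d)–(e): forbidden (parity, ΔS, ΔL).
Allowed pairs: 3 of 10.

3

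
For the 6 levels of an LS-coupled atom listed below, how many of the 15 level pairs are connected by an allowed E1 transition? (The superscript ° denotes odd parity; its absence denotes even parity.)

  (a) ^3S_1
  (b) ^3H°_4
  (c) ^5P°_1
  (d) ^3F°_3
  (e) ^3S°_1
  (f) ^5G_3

(a)–(b): forbidden (ΔL, ΔJ).
(a)–(c): forbidden (ΔS).
(a)–(d): forbidden (ΔL, ΔJ).
(a)–(e): forbidden (ΔL).
(a)–(f): forbidden (parity, ΔS, ΔL, ΔJ).
(b)–(c): forbidden (parity, ΔS, ΔL, ΔJ).
(b)–(d): forbidden (parity, ΔL).
(b)–(e): forbidden (parity, ΔL, ΔJ).
(b)–(f): forbidden (ΔS).
(c)–(d): forbidden (parity, ΔS, ΔL, ΔJ).
(c)–(e): forbidden (parity, ΔS).
(c)–(f): forbidden (ΔL, ΔJ).
(d)–(e): forbidden (parity, ΔL, ΔJ).
(d)–(f): forbidden (ΔS).
(e)–(f): forbidden (ΔS, ΔL, ΔJ).
Allowed pairs: 0 of 15.

0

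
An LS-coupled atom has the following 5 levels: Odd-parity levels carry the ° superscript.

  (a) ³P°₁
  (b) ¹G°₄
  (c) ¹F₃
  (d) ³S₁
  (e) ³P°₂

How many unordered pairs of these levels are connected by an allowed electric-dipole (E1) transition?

(a)–(b): forbidden (parity, ΔS, ΔL, ΔJ).
(a)–(c): forbidden (ΔS, ΔL, ΔJ).
(a)–(d): allowed.
(a)–(e): forbidden (parity).
(b)–(c): allowed.
(b)–(d): forbidden (ΔS, ΔL, ΔJ).
(b)–(e): forbidden (parity, ΔS, ΔL, ΔJ).
(c)–(d): forbidden (parity, ΔS, ΔL, ΔJ).
(c)–(e): forbidden (ΔS, ΔL).
(d)–(e): allowed.
Allowed pairs: 3 of 10.

3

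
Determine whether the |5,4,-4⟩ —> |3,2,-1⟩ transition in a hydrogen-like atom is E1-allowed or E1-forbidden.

Δl = 2 − 4 = -2; the E1 rule Δl = ±1 is ✗.
Δm_l = -1 − (-4) = +3. E1 requires Δm_l = 0, ±1: ✗.
The transition is electric-dipole forbidden.

forbidden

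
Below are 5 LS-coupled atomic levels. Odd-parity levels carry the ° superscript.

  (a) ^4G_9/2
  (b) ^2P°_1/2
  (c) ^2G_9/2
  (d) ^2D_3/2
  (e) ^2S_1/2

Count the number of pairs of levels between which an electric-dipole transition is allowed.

(a)–(b): forbidden (ΔS, ΔL, ΔJ).
(a)–(c): forbidden (parity, ΔS).
(a)–(d): forbidden (parity, ΔS, ΔL, ΔJ).
(a)–(e): forbidden (parity, ΔS, ΔL, ΔJ).
(b)–(c): forbidden (ΔL, ΔJ).
(b)–(d): allowed.
(b)–(e): allowed.
(c)–(d): forbidden (parity, ΔL, ΔJ).
(c)–(e): forbidden (parity, ΔL, ΔJ).
(d)–(e): forbidden (parity, ΔL).
Allowed pairs: 2 of 10.

2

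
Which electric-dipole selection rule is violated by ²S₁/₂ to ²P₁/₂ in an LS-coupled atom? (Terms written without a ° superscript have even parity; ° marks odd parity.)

parity

ΔS = 0: S: 1/2 → 1/2 — passes.
ΔL = 0, ±1 (not L=0↔0): L: 0 → 1, ΔL = +1 — passes.
Parity must change: even → even — fails.
ΔJ = 0, ±1 (not J=0↔0): J: 1/2 → 1/2, ΔJ = +0 — passes.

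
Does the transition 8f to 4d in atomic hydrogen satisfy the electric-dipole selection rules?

Δl = 2 − 3 = -1; the E1 rule Δl = ±1 is ok.
All E1 selection rules are satisfied.

allowed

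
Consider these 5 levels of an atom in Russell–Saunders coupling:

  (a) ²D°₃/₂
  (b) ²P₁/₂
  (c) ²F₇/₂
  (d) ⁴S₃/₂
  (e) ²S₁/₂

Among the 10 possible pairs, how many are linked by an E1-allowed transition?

1

(a)–(b): allowed.
(a)–(c): forbidden (ΔJ).
(a)–(d): forbidden (ΔS, ΔL).
(a)–(e): forbidden (ΔL).
(b)–(c): forbidden (parity, ΔL, ΔJ).
(b)–(d): forbidden (parity, ΔS).
(b)–(e): forbidden (parity).
(c)–(d): forbidden (parity, ΔS, ΔL, ΔJ).
(c)–(e): forbidden (parity, ΔL, ΔJ).
(d)–(e): forbidden (parity, ΔS, ΔL).
Allowed pairs: 1 of 10.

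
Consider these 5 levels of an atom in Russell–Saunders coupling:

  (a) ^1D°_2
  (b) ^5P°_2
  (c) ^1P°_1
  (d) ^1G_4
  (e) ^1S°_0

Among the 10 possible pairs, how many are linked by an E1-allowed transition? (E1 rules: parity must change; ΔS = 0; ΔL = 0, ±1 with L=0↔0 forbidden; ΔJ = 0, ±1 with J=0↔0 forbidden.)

(a)–(b): forbidden (parity, ΔS).
(a)–(c): forbidden (parity).
(a)–(d): forbidden (ΔL, ΔJ).
(a)–(e): forbidden (parity, ΔL, ΔJ).
(b)–(c): forbidden (parity, ΔS).
(b)–(d): forbidden (ΔS, ΔL, ΔJ).
(b)–(e): forbidden (parity, ΔS, ΔJ).
(c)–(d): forbidden (ΔL, ΔJ).
(c)–(e): forbidden (parity).
(d)–(e): forbidden (ΔL, ΔJ).
Allowed pairs: 0 of 10.

0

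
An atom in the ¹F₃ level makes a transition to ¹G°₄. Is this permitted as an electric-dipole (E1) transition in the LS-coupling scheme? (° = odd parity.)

allowed

Reading off the term symbols: S 0→0, L 3→4, J 3→4, parity even→odd.
Parity must change: even → odd — ✓.
ΔS = 0: S: 0 → 0 — ✓.
ΔL = 0, ±1 (not L=0↔0): L: 3 → 4, ΔL = +1 — ✓.
ΔJ = 0, ±1 (not J=0↔0): J: 3 → 4, ΔJ = +1 — ✓.
All four E1 rules are satisfied.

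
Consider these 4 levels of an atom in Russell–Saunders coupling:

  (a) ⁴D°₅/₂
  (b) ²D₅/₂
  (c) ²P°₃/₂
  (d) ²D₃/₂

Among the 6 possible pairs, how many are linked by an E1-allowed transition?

(a)–(b): forbidden (ΔS).
(a)–(c): forbidden (parity, ΔS).
(a)–(d): forbidden (ΔS).
(b)–(c): allowed.
(b)–(d): forbidden (parity).
(c)–(d): allowed.
Allowed pairs: 2 of 6.

2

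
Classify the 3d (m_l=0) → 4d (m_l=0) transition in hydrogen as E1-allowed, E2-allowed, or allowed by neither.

Δl = 2 − 2 = +0; l_i + l_f = 4.
Δm_l = +0.
E1 (Δl = ±1, |Δm_l| ≤ 1): not satisfied.
E2 (Δl = 0,±2, l_i+l_f ≥ 2, |Δm_l| ≤ 2): satisfied.

E2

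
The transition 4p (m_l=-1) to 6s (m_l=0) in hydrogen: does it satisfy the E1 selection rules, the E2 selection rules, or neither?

E1

Δl = 0 − 1 = -1; l_i + l_f = 1.
Δm_l = +1.
E1 (Δl = ±1, |Δm_l| ≤ 1): satisfied.
E2 (Δl = 0,±2, l_i+l_f ≥ 2, |Δm_l| ≤ 2): not satisfied.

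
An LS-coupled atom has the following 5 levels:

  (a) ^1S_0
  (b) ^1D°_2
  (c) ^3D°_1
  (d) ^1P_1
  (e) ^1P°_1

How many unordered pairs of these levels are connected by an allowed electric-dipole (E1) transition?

3

(a)–(b): forbidden (ΔL, ΔJ).
(a)–(c): forbidden (ΔS, ΔL).
(a)–(d): forbidden (parity).
(a)–(e): allowed.
(b)–(c): forbidden (parity, ΔS).
(b)–(d): allowed.
(b)–(e): forbidden (parity).
(c)–(d): forbidden (ΔS).
(c)–(e): forbidden (parity, ΔS).
(d)–(e): allowed.
Allowed pairs: 3 of 10.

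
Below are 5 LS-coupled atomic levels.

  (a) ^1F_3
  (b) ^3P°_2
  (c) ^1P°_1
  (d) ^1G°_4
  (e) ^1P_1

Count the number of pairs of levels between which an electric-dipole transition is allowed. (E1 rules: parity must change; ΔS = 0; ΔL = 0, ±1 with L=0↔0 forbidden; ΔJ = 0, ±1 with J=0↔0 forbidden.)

2

(a)–(b): forbidden (ΔS, ΔL).
(a)–(c): forbidden (ΔL, ΔJ).
(a)–(d): allowed.
(a)–(e): forbidden (parity, ΔL, ΔJ).
(b)–(c): forbidden (parity, ΔS).
(b)–(d): forbidden (parity, ΔS, ΔL, ΔJ).
(b)–(e): forbidden (ΔS).
(c)–(d): forbidden (parity, ΔL, ΔJ).
(c)–(e): allowed.
(d)–(e): forbidden (ΔL, ΔJ).
Allowed pairs: 2 of 10.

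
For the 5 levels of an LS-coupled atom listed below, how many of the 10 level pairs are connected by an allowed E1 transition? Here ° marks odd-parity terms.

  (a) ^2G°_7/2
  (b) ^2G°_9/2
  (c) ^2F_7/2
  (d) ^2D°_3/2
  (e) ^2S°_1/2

(a)–(b): forbidden (parity).
(a)–(c): allowed.
(a)–(d): forbidden (parity, ΔL, ΔJ).
(a)–(e): forbidden (parity, ΔL, ΔJ).
(b)–(c): allowed.
(b)–(d): forbidden (parity, ΔL, ΔJ).
(b)–(e): forbidden (parity, ΔL, ΔJ).
(c)–(d): forbidden (ΔJ).
(c)–(e): forbidden (ΔL, ΔJ).
(d)–(e): forbidden (parity, ΔL).
Allowed pairs: 2 of 10.

2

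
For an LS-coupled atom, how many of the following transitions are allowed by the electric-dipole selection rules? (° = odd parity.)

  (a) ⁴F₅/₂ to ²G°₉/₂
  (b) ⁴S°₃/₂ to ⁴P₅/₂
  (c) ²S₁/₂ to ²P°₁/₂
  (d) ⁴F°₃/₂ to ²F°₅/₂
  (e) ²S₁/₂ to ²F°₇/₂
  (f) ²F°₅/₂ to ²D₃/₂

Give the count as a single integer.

(a) forbidden (ΔS, ΔJ fail)
(b) allowed
(c) allowed
(d) forbidden (parity, ΔS fail)
(e) forbidden (ΔL, ΔJ fail)
(f) allowed
Total allowed: 3 of 6.

3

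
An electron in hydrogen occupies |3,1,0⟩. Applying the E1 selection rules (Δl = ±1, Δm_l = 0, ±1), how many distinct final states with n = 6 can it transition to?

4

E1 requires Δl = ±1, so l_f ∈ {0, 2}; with 0 ≤ l_f ≤ n_f−1 = 5, the allowed l_f values are {0, 2}.
For l_f = 0: m_f ∈ {m_i−1, m_i, m_i+1} ∩ [−0, 0] = {0} → 1 state.
For l_f = 2: m_f ∈ {m_i−1, m_i, m_i+1} ∩ [−2, 2] = {-1, 0, 1} → 3 states.
Total: 4.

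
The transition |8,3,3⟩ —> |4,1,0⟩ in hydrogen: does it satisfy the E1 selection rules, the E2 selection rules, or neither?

Δl = 1 − 3 = -2; l_i + l_f = 4.
Δm_l = -3.
E1 (Δl = ±1, |Δm_l| ≤ 1): not satisfied.
E2 (Δl = 0,±2, l_i+l_f ≥ 2, |Δm_l| ≤ 2): not satisfied.

neither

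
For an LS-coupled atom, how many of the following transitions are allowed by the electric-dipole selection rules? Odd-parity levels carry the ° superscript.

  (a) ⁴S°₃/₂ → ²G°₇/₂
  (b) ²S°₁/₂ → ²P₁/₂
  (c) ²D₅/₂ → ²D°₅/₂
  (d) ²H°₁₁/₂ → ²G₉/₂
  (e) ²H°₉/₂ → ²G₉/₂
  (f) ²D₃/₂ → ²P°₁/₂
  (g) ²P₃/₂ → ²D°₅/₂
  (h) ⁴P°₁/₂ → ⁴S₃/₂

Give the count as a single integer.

(a) forbidden (parity, ΔS, ΔL, ΔJ fail)
(b) allowed
(c) allowed
(d) allowed
(e) allowed
(f) allowed
(g) allowed
(h) allowed
Total allowed: 7 of 8.

7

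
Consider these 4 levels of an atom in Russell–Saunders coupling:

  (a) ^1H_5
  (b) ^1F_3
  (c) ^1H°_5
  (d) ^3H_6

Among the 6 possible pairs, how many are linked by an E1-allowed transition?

1

(a)–(b): forbidden (parity, ΔL, ΔJ).
(a)–(c): allowed.
(a)–(d): forbidden (parity, ΔS).
(b)–(c): forbidden (ΔL, ΔJ).
(b)–(d): forbidden (parity, ΔS, ΔL, ΔJ).
(c)–(d): forbidden (ΔS).
Allowed pairs: 1 of 6.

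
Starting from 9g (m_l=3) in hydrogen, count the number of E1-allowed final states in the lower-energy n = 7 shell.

E1 requires Δl = ±1, so l_f ∈ {3, 5}; with 0 ≤ l_f ≤ n_f−1 = 6, the allowed l_f values are {3, 5}.
For l_f = 3: m_f ∈ {m_i−1, m_i, m_i+1} ∩ [−3, 3] = {2, 3} → 2 states.
For l_f = 5: m_f ∈ {m_i−1, m_i, m_i+1} ∩ [−5, 5] = {2, 3, 4} → 3 states.
Total: 5.

5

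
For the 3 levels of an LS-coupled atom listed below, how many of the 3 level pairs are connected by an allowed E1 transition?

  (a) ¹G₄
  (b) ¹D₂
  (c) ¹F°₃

2

(a)–(b): forbidden (parity, ΔL, ΔJ).
(a)–(c): allowed.
(b)–(c): allowed.
Allowed pairs: 2 of 3.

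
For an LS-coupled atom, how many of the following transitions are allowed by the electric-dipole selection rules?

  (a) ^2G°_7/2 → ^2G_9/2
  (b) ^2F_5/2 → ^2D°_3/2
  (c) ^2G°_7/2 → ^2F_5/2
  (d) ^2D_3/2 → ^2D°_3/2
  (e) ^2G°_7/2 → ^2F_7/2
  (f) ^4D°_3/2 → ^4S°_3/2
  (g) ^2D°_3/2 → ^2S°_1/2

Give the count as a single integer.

(a) allowed
(b) allowed
(c) allowed
(d) allowed
(e) allowed
(f) forbidden (parity, ΔL fail)
(g) forbidden (parity, ΔL fail)
Total allowed: 5 of 7.

5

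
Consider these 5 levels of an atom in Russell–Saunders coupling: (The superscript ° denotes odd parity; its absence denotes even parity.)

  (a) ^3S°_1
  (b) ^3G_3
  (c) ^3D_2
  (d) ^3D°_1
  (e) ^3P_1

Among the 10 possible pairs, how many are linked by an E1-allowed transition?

(a)–(b): forbidden (ΔL, ΔJ).
(a)–(c): forbidden (ΔL).
(a)–(d): forbidden (parity, ΔL).
(a)–(e): allowed.
(b)–(c): forbidden (parity, ΔL).
(b)–(d): forbidden (ΔL, ΔJ).
(b)–(e): forbidden (parity, ΔL, ΔJ).
(c)–(d): allowed.
(c)–(e): forbidden (parity).
(d)–(e): allowed.
Allowed pairs: 3 of 10.

3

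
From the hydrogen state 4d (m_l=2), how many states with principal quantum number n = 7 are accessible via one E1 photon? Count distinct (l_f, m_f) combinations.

4

E1 requires Δl = ±1, so l_f ∈ {1, 3}; with 0 ≤ l_f ≤ n_f−1 = 6, the allowed l_f values are {1, 3}.
For l_f = 1: m_f ∈ {m_i−1, m_i, m_i+1} ∩ [−1, 1] = {1} → 1 state.
For l_f = 3: m_f ∈ {m_i−1, m_i, m_i+1} ∩ [−3, 3] = {1, 2, 3} → 3 states.
Total: 4.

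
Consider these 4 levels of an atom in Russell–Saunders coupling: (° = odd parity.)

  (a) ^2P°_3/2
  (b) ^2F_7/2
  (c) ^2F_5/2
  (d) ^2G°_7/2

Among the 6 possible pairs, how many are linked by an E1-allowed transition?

2

(a)–(b): forbidden (ΔL, ΔJ).
(a)–(c): forbidden (ΔL).
(a)–(d): forbidden (parity, ΔL, ΔJ).
(b)–(c): forbidden (parity).
(b)–(d): allowed.
(c)–(d): allowed.
Allowed pairs: 2 of 6.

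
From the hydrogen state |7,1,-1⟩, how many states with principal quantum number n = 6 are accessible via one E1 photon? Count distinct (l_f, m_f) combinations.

4

E1 requires Δl = ±1, so l_f ∈ {0, 2}; with 0 ≤ l_f ≤ n_f−1 = 5, the allowed l_f values are {0, 2}.
For l_f = 0: m_f ∈ {m_i−1, m_i, m_i+1} ∩ [−0, 0] = {0} → 1 state.
For l_f = 2: m_f ∈ {m_i−1, m_i, m_i+1} ∩ [−2, 2] = {-2, -1, 0} → 3 states.
Total: 4.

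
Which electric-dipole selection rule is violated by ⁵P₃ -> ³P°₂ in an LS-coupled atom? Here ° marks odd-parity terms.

Parity must change: even → odd — ok.
ΔS = 0: S: 2 → 1 — fails.
ΔL = 0, ±1 (not L=0↔0): L: 1 → 1, ΔL = +0 — ok.
ΔJ = 0, ±1 (not J=0↔0): J: 3 → 2, ΔJ = -1 — ok.

the ΔS = 0 rule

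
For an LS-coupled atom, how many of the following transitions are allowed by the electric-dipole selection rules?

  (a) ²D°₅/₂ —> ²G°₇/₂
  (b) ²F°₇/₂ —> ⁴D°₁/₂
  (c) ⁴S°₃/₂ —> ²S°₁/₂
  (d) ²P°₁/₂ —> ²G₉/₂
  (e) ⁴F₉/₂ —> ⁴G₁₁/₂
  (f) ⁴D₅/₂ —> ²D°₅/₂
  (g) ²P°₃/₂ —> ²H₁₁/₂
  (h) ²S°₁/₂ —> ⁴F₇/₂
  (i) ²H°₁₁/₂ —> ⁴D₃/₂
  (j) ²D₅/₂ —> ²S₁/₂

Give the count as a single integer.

(a) forbidden (parity, ΔL fail)
(b) forbidden (parity, ΔS, ΔJ fail)
(c) forbidden (parity, ΔS, ΔL fail)
(d) forbidden (ΔL, ΔJ fail)
(e) forbidden (parity fails)
(f) forbidden (ΔS fails)
(g) forbidden (ΔL, ΔJ fail)
(h) forbidden (ΔS, ΔL, ΔJ fail)
(i) forbidden (ΔS, ΔL, ΔJ fail)
(j) forbidden (parity, ΔL, ΔJ fail)
Total allowed: 0 of 10.

0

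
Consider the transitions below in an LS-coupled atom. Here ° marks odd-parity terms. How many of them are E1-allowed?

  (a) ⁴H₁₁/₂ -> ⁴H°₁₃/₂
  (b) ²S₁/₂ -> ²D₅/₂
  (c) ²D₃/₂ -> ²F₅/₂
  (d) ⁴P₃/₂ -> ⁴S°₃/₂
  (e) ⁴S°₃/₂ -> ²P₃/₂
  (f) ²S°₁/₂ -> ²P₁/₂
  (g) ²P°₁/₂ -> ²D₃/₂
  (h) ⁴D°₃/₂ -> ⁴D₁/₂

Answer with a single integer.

5

(a) allowed
(b) forbidden (parity, ΔL, ΔJ fail)
(c) forbidden (parity fails)
(d) allowed
(e) forbidden (ΔS fails)
(f) allowed
(g) allowed
(h) allowed
Total allowed: 5 of 8.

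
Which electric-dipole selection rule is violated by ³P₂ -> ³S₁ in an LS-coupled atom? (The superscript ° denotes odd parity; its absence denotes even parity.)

parity

Reading off the term symbols: S 1→1, L 1→0, J 2→1, parity even→even.
Parity must change: even → even — violated.
ΔS = 0: S: 1 → 1 — satisfied.
ΔL = 0, ±1 (not L=0↔0): L: 1 → 0, ΔL = -1 — satisfied.
ΔJ = 0, ±1 (not J=0↔0): J: 2 → 1, ΔJ = -1 — satisfied.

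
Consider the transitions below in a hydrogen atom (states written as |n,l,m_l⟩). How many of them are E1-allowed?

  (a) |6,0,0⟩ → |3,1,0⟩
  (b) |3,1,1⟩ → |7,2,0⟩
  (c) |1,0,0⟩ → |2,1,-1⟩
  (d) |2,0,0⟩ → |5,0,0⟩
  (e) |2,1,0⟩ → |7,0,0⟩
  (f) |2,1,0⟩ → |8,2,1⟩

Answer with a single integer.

5

(a) allowed
(b) allowed
(c) allowed
(d) forbidden — Δl = +0 (E1 requires Δl = ±1)
(e) allowed
(f) allowed
Total allowed: 5 of 6.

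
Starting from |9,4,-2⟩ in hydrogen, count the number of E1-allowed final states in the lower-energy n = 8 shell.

6

E1 requires Δl = ±1, so l_f ∈ {3, 5}; with 0 ≤ l_f ≤ n_f−1 = 7, the allowed l_f values are {3, 5}.
For l_f = 3: m_f ∈ {m_i−1, m_i, m_i+1} ∩ [−3, 3] = {-3, -2, -1} → 3 states.
For l_f = 5: m_f ∈ {m_i−1, m_i, m_i+1} ∩ [−5, 5] = {-3, -2, -1} → 3 states.
Total: 6.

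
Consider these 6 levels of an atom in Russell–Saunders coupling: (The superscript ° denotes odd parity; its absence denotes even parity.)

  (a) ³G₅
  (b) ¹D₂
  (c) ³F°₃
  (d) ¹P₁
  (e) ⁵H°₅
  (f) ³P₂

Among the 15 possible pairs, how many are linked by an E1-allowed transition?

0

(a)–(b): forbidden (parity, ΔS, ΔL, ΔJ).
(a)–(c): forbidden (ΔJ).
(a)–(d): forbidden (parity, ΔS, ΔL, ΔJ).
(a)–(e): forbidden (ΔS).
(a)–(f): forbidden (parity, ΔL, ΔJ).
(b)–(c): forbidden (ΔS).
(b)–(d): forbidden (parity).
(b)–(e): forbidden (ΔS, ΔL, ΔJ).
(b)–(f): forbidden (parity, ΔS).
(c)–(d): forbidden (ΔS, ΔL, ΔJ).
(c)–(e): forbidden (parity, ΔS, ΔL, ΔJ).
(c)–(f): forbidden (ΔL).
(d)–(e): forbidden (ΔS, ΔL, ΔJ).
(d)–(f): forbidden (parity, ΔS).
(e)–(f): forbidden (ΔS, ΔL, ΔJ).
Allowed pairs: 0 of 15.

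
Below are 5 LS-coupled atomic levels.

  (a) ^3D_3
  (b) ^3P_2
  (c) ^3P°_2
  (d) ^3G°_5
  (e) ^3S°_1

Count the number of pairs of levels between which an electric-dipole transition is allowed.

3

(a)–(b): forbidden (parity).
(a)–(c): allowed.
(a)–(d): forbidden (ΔL, ΔJ).
(a)–(e): forbidden (ΔL, ΔJ).
(b)–(c): allowed.
(b)–(d): forbidden (ΔL, ΔJ).
(b)–(e): allowed.
(c)–(d): forbidden (parity, ΔL, ΔJ).
(c)–(e): forbidden (parity).
(d)–(e): forbidden (parity, ΔL, ΔJ).
Allowed pairs: 3 of 10.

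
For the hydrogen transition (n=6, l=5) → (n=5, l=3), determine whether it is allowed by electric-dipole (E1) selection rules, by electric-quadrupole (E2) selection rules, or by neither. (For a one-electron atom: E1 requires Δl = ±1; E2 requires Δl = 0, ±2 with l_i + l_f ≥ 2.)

E2

Δl = 3 − 5 = -2; l_i + l_f = 8.
E1 (Δl = ±1): not satisfied.
E2 (Δl = 0,±2, l_i+l_f ≥ 2): satisfied.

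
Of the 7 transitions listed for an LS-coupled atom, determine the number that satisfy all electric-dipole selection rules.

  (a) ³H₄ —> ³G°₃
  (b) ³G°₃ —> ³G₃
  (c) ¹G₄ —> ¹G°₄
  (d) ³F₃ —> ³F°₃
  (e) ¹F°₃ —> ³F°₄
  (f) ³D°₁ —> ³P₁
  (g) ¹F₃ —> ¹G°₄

(a) allowed
(b) allowed
(c) allowed
(d) allowed
(e) forbidden (parity, ΔS fail)
(f) allowed
(g) allowed
Total allowed: 6 of 7.

6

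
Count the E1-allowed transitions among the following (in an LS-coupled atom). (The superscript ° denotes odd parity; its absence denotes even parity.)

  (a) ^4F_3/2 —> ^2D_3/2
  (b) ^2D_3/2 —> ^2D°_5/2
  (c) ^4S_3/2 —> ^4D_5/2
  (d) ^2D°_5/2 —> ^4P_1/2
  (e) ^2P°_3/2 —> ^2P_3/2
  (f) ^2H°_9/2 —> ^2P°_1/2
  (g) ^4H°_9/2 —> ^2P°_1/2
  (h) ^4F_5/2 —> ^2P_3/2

2

(a) forbidden (parity, ΔS fail)
(b) allowed
(c) forbidden (parity, ΔL fail)
(d) forbidden (ΔS, ΔJ fail)
(e) allowed
(f) forbidden (parity, ΔL, ΔJ fail)
(g) forbidden (parity, ΔS, ΔL, ΔJ fail)
(h) forbidden (parity, ΔS, ΔL fail)
Total allowed: 2 of 8.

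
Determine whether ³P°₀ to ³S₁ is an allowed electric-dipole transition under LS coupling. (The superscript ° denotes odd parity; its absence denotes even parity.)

allowed

Initial level: S=1, L=1, J=0, parity odd. Final level: S=1, L=0, J=1, parity even.
Parity must change: odd → even — passes.
ΔS = 0: S: 1 → 1 — passes.
ΔL = 0, ±1 (not L=0↔0): L: 1 → 0, ΔL = -1 — passes.
ΔJ = 0, ±1 (not J=0↔0): J: 0 → 1, ΔJ = +1 — passes.
All four E1 rules are satisfied.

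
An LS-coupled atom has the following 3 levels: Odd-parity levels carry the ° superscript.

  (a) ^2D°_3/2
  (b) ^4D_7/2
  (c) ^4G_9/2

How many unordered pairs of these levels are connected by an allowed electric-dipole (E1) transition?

0

(a)–(b): forbidden (ΔS, ΔJ).
(a)–(c): forbidden (ΔS, ΔL, ΔJ).
(b)–(c): forbidden (parity, ΔL).
Allowed pairs: 0 of 3.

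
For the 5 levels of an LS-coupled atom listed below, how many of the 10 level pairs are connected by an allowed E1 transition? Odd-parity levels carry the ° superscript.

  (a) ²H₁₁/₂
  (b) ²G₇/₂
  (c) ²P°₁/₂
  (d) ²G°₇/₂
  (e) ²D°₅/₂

1

(a)–(b): forbidden (parity, ΔJ).
(a)–(c): forbidden (ΔL, ΔJ).
(a)–(d): forbidden (ΔJ).
(a)–(e): forbidden (ΔL, ΔJ).
(b)–(c): forbidden (ΔL, ΔJ).
(b)–(d): allowed.
(b)–(e): forbidden (ΔL).
(c)–(d): forbidden (parity, ΔL, ΔJ).
(c)–(e): forbidden (parity, ΔJ).
(d)–(e): forbidden (parity, ΔL).
Allowed pairs: 1 of 10.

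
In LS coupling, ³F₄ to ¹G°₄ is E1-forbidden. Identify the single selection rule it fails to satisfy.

the ΔS = 0 rule

Parity must change: even → odd — satisfied.
ΔS = 0: S: 1 → 0 — violated.
ΔL = 0, ±1 (not L=0↔0): L: 3 → 4, ΔL = +1 — satisfied.
ΔJ = 0, ±1 (not J=0↔0): J: 4 → 4, ΔJ = +0 — satisfied.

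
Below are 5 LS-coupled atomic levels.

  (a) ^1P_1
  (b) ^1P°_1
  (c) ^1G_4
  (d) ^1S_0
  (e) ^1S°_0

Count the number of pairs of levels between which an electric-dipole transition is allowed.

(a)–(b): allowed.
(a)–(c): forbidden (parity, ΔL, ΔJ).
(a)–(d): forbidden (parity).
(a)–(e): allowed.
(b)–(c): forbidden (ΔL, ΔJ).
(b)–(d): allowed.
(b)–(e): forbidden (parity).
(c)–(d): forbidden (parity, ΔL, ΔJ).
(c)–(e): forbidden (ΔL, ΔJ).
(d)–(e): forbidden (ΔL, ΔJ).
Allowed pairs: 3 of 10.

3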